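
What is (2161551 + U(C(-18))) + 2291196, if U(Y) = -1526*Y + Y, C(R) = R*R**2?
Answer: 13346547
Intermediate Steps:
C(R) = R**3
U(Y) = -1525*Y
(2161551 + U(C(-18))) + 2291196 = (2161551 - 1525*(-18)**3) + 2291196 = (2161551 - 1525*(-5832)) + 2291196 = (2161551 + 8893800) + 2291196 = 11055351 + 2291196 = 13346547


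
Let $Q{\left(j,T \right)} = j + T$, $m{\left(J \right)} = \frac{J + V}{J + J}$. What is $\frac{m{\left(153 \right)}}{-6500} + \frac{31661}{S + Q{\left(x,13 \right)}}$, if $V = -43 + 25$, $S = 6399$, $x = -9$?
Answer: $\frac{1399396991}{283012600} \approx 4.9446$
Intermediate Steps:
$V = -18$
$m{\left(J \right)} = \frac{-18 + J}{2 J}$ ($m{\left(J \right)} = \frac{J - 18}{J + J} = \frac{-18 + J}{2 J}$)
$Q{\left(j,T \right)} = T + j$
$\frac{m{\left(153 \right)}}{-6500} + \frac{31661}{S + Q{\left(x,13 \right)}} = \frac{\frac{1}{2} \cdot \frac{1}{153} \left(-18 + 153\right)}{-6500} + \frac{31661}{6399 + \left(13 - 9\right)} = \frac{1}{2} \cdot \frac{1}{153} \cdot 135 \left(- \frac{1}{6500}\right) + \frac{31661}{6399 + 4} = \frac{15}{34} \left(- \frac{1}{6500}\right) + \frac{31661}{6403} = - \frac{3}{44200} + 31661 \cdot \frac{1}{6403} = - \frac{3}{44200} + \frac{31661}{6403} = \frac{1399396991}{283012600}$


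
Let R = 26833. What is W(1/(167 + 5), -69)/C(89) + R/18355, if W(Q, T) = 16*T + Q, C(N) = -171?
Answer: 4274588081/539857260 ≈ 7.9180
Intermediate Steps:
W(Q, T) = Q + 16*T
W(1/(167 + 5), -69)/C(89) + R/18355 = (1/(167 + 5) + 16*(-69))/(-171) + 26833/18355 = (1/172 - 1104)*(-1/171) + 26833*(1/18355) = (1/172 - 1104)*(-1/171) + 26833/18355 = -189887/172*(-1/171) + 26833/18355 = 189887/29412 + 26833/18355 = 4274588081/539857260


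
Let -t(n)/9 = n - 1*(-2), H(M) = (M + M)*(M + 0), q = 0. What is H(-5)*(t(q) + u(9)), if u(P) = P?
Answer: -450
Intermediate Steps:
H(M) = 2*M² (H(M) = (2*M)*M = 2*M²)
t(n) = -18 - 9*n (t(n) = -9*(n - 1*(-2)) = -9*(n + 2) = -9*(2 + n) = -18 - 9*n)
H(-5)*(t(q) + u(9)) = (2*(-5)²)*((-18 - 9*0) + 9) = (2*25)*((-18 + 0) + 9) = 50*(-18 + 9) = 50*(-9) = -450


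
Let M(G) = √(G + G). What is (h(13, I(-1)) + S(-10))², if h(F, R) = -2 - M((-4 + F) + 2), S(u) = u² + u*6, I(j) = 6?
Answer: (-38 + √22)² ≈ 1109.5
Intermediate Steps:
M(G) = √2*√G (M(G) = √(2*G) = √2*√G)
S(u) = u² + 6*u
h(F, R) = -2 - √2*√(-2 + F) (h(F, R) = -2 - √2*√((-4 + F) + 2) = -2 - √2*√(-2 + F))
(h(13, I(-1)) + S(-10))² = ((-2 - √(-4 + 2*13)) - 10*(6 - 10))² = ((-2 - √(-4 + 26)) - 10*(-4))² = ((-2 - √22) + 40)² = (38 - √22)²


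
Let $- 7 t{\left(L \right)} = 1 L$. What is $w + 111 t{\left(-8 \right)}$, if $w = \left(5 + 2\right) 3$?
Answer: $\frac{1035}{7} \approx 147.86$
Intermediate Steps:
$w = 21$ ($w = 7 \cdot 3 = 21$)
$t{\left(L \right)} = - \frac{L}{7}$ ($t{\left(L \right)} = - \frac{1 L}{7} = - \frac{L}{7}$)
$w + 111 t{\left(-8 \right)} = 21 + 111 \left(\left(- \frac{1}{7}\right) \left(-8\right)\right) = 21 + 111 \cdot \frac{8}{7} = 21 + \frac{888}{7} = \frac{1035}{7}$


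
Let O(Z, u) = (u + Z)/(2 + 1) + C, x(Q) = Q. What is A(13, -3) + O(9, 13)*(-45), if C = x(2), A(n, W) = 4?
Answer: -416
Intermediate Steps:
C = 2
O(Z, u) = 2 + Z/3 + u/3 (O(Z, u) = (u + Z)/(2 + 1) + 2 = (Z + u)/3 + 2 = (Z + u)*(1/3) + 2 = (Z/3 + u/3) + 2 = 2 + Z/3 + u/3)
A(13, -3) + O(9, 13)*(-45) = 4 + (2 + (1/3)*9 + (1/3)*13)*(-45) = 4 + (2 + 3 + 13/3)*(-45) = 4 + (28/3)*(-45) = 4 - 420 = -416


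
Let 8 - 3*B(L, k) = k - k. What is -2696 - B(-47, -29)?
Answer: -8096/3 ≈ -2698.7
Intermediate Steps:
B(L, k) = 8/3 (B(L, k) = 8/3 - (k - k)/3 = 8/3 - 1/3*0 = 8/3 + 0 = 8/3)
-2696 - B(-47, -29) = -2696 - 1*8/3 = -2696 - 8/3 = -8096/3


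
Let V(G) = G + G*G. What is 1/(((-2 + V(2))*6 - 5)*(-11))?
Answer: -1/209 ≈ -0.0047847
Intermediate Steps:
V(G) = G + G**2
1/(((-2 + V(2))*6 - 5)*(-11)) = 1/(((-2 + 2*(1 + 2))*6 - 5)*(-11)) = 1/(((-2 + 2*3)*6 - 5)*(-11)) = 1/(((-2 + 6)*6 - 5)*(-11)) = 1/((4*6 - 5)*(-11)) = 1/((24 - 5)*(-11)) = 1/(19*(-11)) = 1/(-209) = -1/209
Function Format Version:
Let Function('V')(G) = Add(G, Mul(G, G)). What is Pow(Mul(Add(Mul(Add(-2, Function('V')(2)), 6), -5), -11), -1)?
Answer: Rational(-1, 209) ≈ -0.0047847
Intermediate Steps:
Function('V')(G) = Add(G, Pow(G, 2))
Pow(Mul(Add(Mul(Add(-2, Function('V')(2)), 6), -5), -11), -1) = Pow(Mul(Add(Mul(Add(-2, Mul(2, Add(1, 2))), 6), -5), -11), -1) = Pow(Mul(Add(Mul(Add(-2, Mul(2, 3)), 6), -5), -11), -1) = Pow(Mul(Add(Mul(Add(-2, 6), 6), -5), -11), -1) = Pow(Mul(Add(Mul(4, 6), -5), -11), -1) = Pow(Mul(Add(24, -5), -11), -1) = Pow(Mul(19, -11), -1) = Pow(-209, -1) = Rational(-1, 209)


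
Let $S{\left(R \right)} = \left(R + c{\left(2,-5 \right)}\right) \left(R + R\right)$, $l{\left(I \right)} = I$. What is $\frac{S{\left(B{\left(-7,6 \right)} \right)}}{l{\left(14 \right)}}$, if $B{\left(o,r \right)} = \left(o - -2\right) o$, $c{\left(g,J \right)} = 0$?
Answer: $175$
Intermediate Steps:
$B{\left(o,r \right)} = o \left(2 + o\right)$ ($B{\left(o,r \right)} = \left(o + 2\right) o = \left(2 + o\right) o = o \left(2 + o\right)$)
$S{\left(R \right)} = 2 R^{2}$ ($S{\left(R \right)} = \left(R + 0\right) \left(R + R\right) = R 2 R = 2 R^{2}$)
$\frac{S{\left(B{\left(-7,6 \right)} \right)}}{l{\left(14 \right)}} = \frac{2 \left(- 7 \left(2 - 7\right)\right)^{2}}{14} = 2 \left(\left(-7\right) \left(-5\right)\right)^{2} \cdot \frac{1}{14} = 2 \cdot 35^{2} \cdot \frac{1}{14} = 2 \cdot 1225 \cdot \frac{1}{14} = 2450 \cdot \frac{1}{14} = 175$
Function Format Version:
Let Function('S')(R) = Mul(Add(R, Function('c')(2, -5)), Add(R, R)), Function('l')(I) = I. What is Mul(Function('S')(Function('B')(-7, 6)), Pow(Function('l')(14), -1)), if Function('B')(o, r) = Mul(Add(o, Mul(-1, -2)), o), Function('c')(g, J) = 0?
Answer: 175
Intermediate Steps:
Function('B')(o, r) = Mul(o, Add(2, o)) (Function('B')(o, r) = Mul(Add(o, 2), o) = Mul(Add(2, o), o) = Mul(o, Add(2, o)))
Function('S')(R) = Mul(2, Pow(R, 2)) (Function('S')(R) = Mul(Add(R, 0), Add(R, R)) = Mul(R, Mul(2, R)) = Mul(2, Pow(R, 2)))
Mul(Function('S')(Function('B')(-7, 6)), Pow(Function('l')(14), -1)) = Mul(Mul(2, Pow(Mul(-7, Add(2, -7)), 2)), Pow(14, -1)) = Mul(Mul(2, Pow(Mul(-7, -5), 2)), Rational(1, 14)) = Mul(Mul(2, Pow(35, 2)), Rational(1, 14)) = Mul(Mul(2, 1225), Rational(1, 14)) = Mul(2450, Rational(1, 14)) = 175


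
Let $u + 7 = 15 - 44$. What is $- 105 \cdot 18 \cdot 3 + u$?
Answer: $-5706$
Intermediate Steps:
$u = -36$ ($u = -7 + \left(15 - 44\right) = -7 - 29 = -36$)
$- 105 \cdot 18 \cdot 3 + u = - 105 \cdot 18 \cdot 3 - 36 = \left(-105\right) 54 - 36 = -5670 - 36 = -5706$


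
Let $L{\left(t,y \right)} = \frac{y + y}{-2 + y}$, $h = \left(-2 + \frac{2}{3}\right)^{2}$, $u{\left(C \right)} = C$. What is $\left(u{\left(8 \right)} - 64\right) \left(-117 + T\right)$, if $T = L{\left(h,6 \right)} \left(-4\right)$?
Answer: $7224$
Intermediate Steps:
$h = \frac{16}{9}$ ($h = \left(-2 + 2 \cdot \frac{1}{3}\right)^{2} = \left(-2 + \frac{2}{3}\right)^{2} = \left(- \frac{4}{3}\right)^{2} = \frac{16}{9} \approx 1.7778$)
$L{\left(t,y \right)} = \frac{2 y}{-2 + y}$
$T = -12$ ($T = 2 \cdot 6 \frac{1}{-2 + 6} \left(-4\right) = 2 \cdot 6 \cdot \frac{1}{4} \left(-4\right) = 3 \left(-4\right) = -12$)
$\left(u{\left(8 \right)} - 64\right) \left(-117 + T\right) = \left(8 - 64\right) \left(-117 - 12\right) = \left(8 - 64\right) \left(-129\right) = \left(-56\right) \left(-129\right) = 7224$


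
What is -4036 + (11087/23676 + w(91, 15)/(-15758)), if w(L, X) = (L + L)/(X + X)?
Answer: -1254668481147/310905340 ≈ -4035.5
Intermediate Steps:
w(L, X) = L/X (w(L, X) = (2*L)/((2*X)) = (2*L)*(1/(2*X)) = L/X)
-4036 + (11087/23676 + w(91, 15)/(-15758)) = -4036 + (11087/23676 + (91/15)/(-15758)) = -4036 + (11087*(1/23676) + (91*(1/15))*(-1/15758)) = -4036 + (11087/23676 + (91/15)*(-1/15758)) = -4036 + (11087/23676 - 91/236370) = -4036 + 145471093/310905340 = -1254668481147/310905340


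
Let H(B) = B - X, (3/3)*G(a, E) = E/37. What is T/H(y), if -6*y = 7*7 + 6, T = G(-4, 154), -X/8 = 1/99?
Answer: -4356/9509 ≈ -0.45809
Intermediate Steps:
G(a, E) = E/37
X = -8/99 ≈ -0.080808
T = 154/37 (T = (1/37)*154 = 154/37 ≈ 4.1622)
y = -55/6 (y = -(7*7 + 6)/6 = -(49 + 6)/6 = -⅙*55 = -55/6 ≈ -9.1667)
H(B) = 8/99 + B (H(B) = B - 1*(-8/99) = B + 8/99 = 8/99 + B)
T/H(y) = 154/(37*(8/99 - 55/6)) = 154/(37*(-1799/198)) = (154/37)*(-198/1799) = -4356/9509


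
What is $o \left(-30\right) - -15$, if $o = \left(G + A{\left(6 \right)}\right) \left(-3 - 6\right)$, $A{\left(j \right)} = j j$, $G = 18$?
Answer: $14595$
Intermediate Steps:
$A{\left(j \right)} = j^{2}$
$o = -486$ ($o = \left(18 + 6^{2}\right) \left(-3 - 6\right) = \left(18 + 36\right) \left(-9\right) = 54 \left(-9\right) = -486$)
$o \left(-30\right) - -15 = \left(-486\right) \left(-30\right) - -15 = 14580 + \left(-5 + 20\right) = 14580 + 15 = 14595$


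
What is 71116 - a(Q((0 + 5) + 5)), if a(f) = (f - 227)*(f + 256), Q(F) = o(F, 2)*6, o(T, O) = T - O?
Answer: 125532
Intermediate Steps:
Q(F) = -12 + 6*F (Q(F) = (F - 1*2)*6 = (F - 2)*6 = (-2 + F)*6 = -12 + 6*F)
a(f) = (-227 + f)*(256 + f)
71116 - a(Q((0 + 5) + 5)) = 71116 - (-58112 + (-12 + 6*((0 + 5) + 5))² + 29*(-12 + 6*((0 + 5) + 5))) = 71116 - (-58112 + (-12 + 6*(5 + 5))² + 29*(-12 + 6*(5 + 5))) = 71116 - (-58112 + (-12 + 6*10)² + 29*(-12 + 6*10)) = 71116 - (-58112 + (-12 + 60)² + 29*(-12 + 60)) = 71116 - (-58112 + 48² + 29*48) = 71116 - (-58112 + 2304 + 1392) = 71116 - 1*(-54416) = 71116 + 54416 = 125532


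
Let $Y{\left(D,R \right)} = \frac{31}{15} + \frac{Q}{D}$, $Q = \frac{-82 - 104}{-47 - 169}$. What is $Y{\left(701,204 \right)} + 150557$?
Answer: $\frac{18997543187}{126180} \approx 1.5056 \cdot 10^{5}$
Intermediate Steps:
$Q = \frac{31}{36}$ ($Q = - \frac{186}{-216} = \left(-186\right) \left(- \frac{1}{216}\right) = \frac{31}{36} \approx 0.86111$)
$Y{\left(D,R \right)} = \frac{31}{15} + \frac{31}{36 D}$
$Y{\left(701,204 \right)} + 150557 = \frac{31 \left(5 + 12 \cdot 701\right)}{180 \cdot 701} + 150557 = \frac{31}{180} \cdot \frac{1}{701} \left(5 + 8412\right) + 150557 = \frac{31}{180} \cdot \frac{1}{701} \cdot 8417 + 150557 = \frac{260927}{126180} + 150557 = \frac{18997543187}{126180}$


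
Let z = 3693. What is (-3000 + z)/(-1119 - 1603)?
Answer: -693/2722 ≈ -0.25459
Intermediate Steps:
(-3000 + z)/(-1119 - 1603) = (-3000 + 3693)/(-1119 - 1603) = 693/(-2722) = 693*(-1/2722) = -693/2722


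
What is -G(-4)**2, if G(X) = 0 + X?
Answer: -16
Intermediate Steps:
G(X) = X
-G(-4)**2 = -1*(-4)**2 = -1*16 = -16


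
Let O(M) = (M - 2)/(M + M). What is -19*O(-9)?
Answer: -209/18 ≈ -11.611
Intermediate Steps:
O(M) = (-2 + M)/(2*M) (O(M) = (-2 + M)/((2*M)) = (-2 + M)*(1/(2*M)) = (-2 + M)/(2*M))
-19*O(-9) = -19*(-2 - 9)/(2*(-9)) = -19*(-1)*(-11)/(2*9) = -19*11/18 = -209/18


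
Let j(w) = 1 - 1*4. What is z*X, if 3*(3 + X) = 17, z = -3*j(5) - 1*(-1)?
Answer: 80/3 ≈ 26.667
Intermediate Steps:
j(w) = -3 (j(w) = 1 - 4 = -3)
z = 10 (z = -3*(-3) - 1*(-1) = 9 + 1 = 10)
X = 8/3 (X = -3 + (1/3)*17 = -3 + 17/3 = 8/3 ≈ 2.6667)
z*X = 10*(8/3) = 80/3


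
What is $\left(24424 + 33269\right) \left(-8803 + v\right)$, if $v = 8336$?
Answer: $-26942631$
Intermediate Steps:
$\left(24424 + 33269\right) \left(-8803 + v\right) = \left(24424 + 33269\right) \left(-8803 + 8336\right) = 57693 \left(-467\right) = -26942631$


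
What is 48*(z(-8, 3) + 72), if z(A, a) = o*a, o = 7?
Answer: 4464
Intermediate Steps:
z(A, a) = 7*a
48*(z(-8, 3) + 72) = 48*(7*3 + 72) = 48*(21 + 72) = 48*93 = 4464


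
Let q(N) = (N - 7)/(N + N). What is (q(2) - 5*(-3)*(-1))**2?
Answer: 4225/16 ≈ 264.06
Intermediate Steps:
q(N) = (-7 + N)/(2*N) (q(N) = (-7 + N)/((2*N)) = (-7 + N)*(1/(2*N)) = (-7 + N)/(2*N))
(q(2) - 5*(-3)*(-1))**2 = ((1/2)*(-7 + 2)/2 - 5*(-3)*(-1))**2 = ((1/2)*(1/2)*(-5) + 15*(-1))**2 = (-5/4 - 15)**2 = (-65/4)**2 = 4225/16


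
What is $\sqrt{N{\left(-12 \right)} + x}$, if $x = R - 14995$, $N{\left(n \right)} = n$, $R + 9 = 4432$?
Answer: $42 i \sqrt{6} \approx 102.88 i$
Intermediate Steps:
$R = 4423$ ($R = -9 + 4432 = 4423$)
$x = -10572$ ($x = 4423 - 14995 = -10572$)
$\sqrt{N{\left(-12 \right)} + x} = \sqrt{-12 - 10572} = \sqrt{-10584} = 42 i \sqrt{6}$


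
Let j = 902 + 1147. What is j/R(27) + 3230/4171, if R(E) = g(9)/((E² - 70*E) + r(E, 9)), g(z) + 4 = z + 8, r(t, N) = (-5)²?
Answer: -9708644554/54223 ≈ -1.7905e+5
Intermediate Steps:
r(t, N) = 25
g(z) = 4 + z (g(z) = -4 + (z + 8) = -4 + (8 + z) = 4 + z)
j = 2049
R(E) = 13/(25 + E² - 70*E) (R(E) = (4 + 9)/((E² - 70*E) + 25) = 13/(25 + E² - 70*E))
j/R(27) + 3230/4171 = 2049/((13/(25 + 27² - 70*27))) + 3230/4171 = 2049/((13/(25 + 729 - 1890))) + 3230*(1/4171) = 2049/((13/(-1136))) + 3230/4171 = 2049/((13*(-1/1136))) + 3230/4171 = 2049/(-13/1136) + 3230/4171 = 2049*(-1136/13) + 3230/4171 = -2327664/13 + 3230/4171 = -9708644554/54223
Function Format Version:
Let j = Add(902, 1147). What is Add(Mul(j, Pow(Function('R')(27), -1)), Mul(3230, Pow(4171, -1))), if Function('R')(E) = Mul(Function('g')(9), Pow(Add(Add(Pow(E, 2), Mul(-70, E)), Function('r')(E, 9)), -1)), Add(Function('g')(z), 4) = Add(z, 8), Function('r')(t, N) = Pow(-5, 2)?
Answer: Rational(-9708644554, 54223) ≈ -1.7905e+5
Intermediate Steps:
Function('r')(t, N) = 25
Function('g')(z) = Add(4, z) (Function('g')(z) = Add(-4, Add(z, 8)) = Add(-4, Add(8, z)) = Add(4, z))
j = 2049
Function('R')(E) = Mul(13, Pow(Add(25, Pow(E, 2), Mul(-70, E)), -1)) (Function('R')(E) = Mul(Add(4, 9), Pow(Add(Add(Pow(E, 2), Mul(-70, E)), 25), -1)) = Mul(13, Pow(Add(25, Pow(E, 2), Mul(-70, E)), -1)))
Add(Mul(j, Pow(Function('R')(27), -1)), Mul(3230, Pow(4171, -1))) = Add(Mul(2049, Pow(Mul(13, Pow(Add(25, Pow(27, 2), Mul(-70, 27)), -1)), -1)), Mul(3230, Pow(4171, -1))) = Add(Mul(2049, Pow(Mul(13, Pow(Add(25, 729, -1890), -1)), -1)), Mul(3230, Rational(1, 4171))) = Add(Mul(2049, Pow(Mul(13, Pow(-1136, -1)), -1)), Rational(3230, 4171)) = Add(Mul(2049, Pow(Mul(13, Rational(-1, 1136)), -1)), Rational(3230, 4171)) = Add(Mul(2049, Pow(Rational(-13, 1136), -1)), Rational(3230, 4171)) = Add(Mul(2049, Rational(-1136, 13)), Rational(3230, 4171)) = Add(Rational(-2327664, 13), Rational(3230, 4171)) = Rational(-9708644554, 54223)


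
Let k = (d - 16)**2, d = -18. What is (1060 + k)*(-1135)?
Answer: -2515160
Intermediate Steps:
k = 1156 (k = (-18 - 16)**2 = (-34)**2 = 1156)
(1060 + k)*(-1135) = (1060 + 1156)*(-1135) = 2216*(-1135) = -2515160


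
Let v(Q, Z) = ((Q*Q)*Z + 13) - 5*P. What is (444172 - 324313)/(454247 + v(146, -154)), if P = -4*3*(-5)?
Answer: -119859/2828704 ≈ -0.042372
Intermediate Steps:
P = 60 (P = -12*(-5) = 60)
v(Q, Z) = -287 + Z*Q² (v(Q, Z) = ((Q*Q)*Z + 13) - 5*60 = (Q²*Z + 13) - 300 = (Z*Q² + 13) - 300 = (13 + Z*Q²) - 300 = -287 + Z*Q²)
(444172 - 324313)/(454247 + v(146, -154)) = (444172 - 324313)/(454247 + (-287 - 154*146²)) = 119859/(454247 + (-287 - 154*21316)) = 119859/(454247 + (-287 - 3282664)) = 119859/(454247 - 3282951) = 119859/(-2828704) = 119859*(-1/2828704) = -119859/2828704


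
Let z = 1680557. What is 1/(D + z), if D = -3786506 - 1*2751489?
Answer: -1/4857438 ≈ -2.0587e-7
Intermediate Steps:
D = -6537995 (D = -3786506 - 2751489 = -6537995)
1/(D + z) = 1/(-6537995 + 1680557) = 1/(-4857438) = -1/4857438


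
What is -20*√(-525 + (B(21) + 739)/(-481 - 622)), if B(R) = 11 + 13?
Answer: -20*I*√639561314/1103 ≈ -458.56*I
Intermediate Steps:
B(R) = 24
-20*√(-525 + (B(21) + 739)/(-481 - 622)) = -20*√(-525 + (24 + 739)/(-481 - 622)) = -20*√(-525 + 763/(-1103)) = -20*√(-525 + 763*(-1/1103)) = -20*√(-525 - 763/1103) = -20*I*√639561314/1103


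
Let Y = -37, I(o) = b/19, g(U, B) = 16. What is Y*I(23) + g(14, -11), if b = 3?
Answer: 193/19 ≈ 10.158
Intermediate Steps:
I(o) = 3/19
Y*I(23) + g(14, -11) = -37*3/19 + 16 = -111/19 + 16 = 193/19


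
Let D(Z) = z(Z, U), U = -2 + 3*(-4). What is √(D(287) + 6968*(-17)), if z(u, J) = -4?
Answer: 2*I*√29615 ≈ 344.18*I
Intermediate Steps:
U = -14 (U = -2 - 12 = -14)
D(Z) = -4
√(D(287) + 6968*(-17)) = √(-4 + 6968*(-17)) = √(-4 - 118456) = √(-118460) = 2*I*√29615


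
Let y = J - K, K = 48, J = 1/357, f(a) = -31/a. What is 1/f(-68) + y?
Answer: -506909/11067 ≈ -45.804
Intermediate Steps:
J = 1/357 ≈ 0.0028011
y = -17135/357 (y = 1/357 - 1*48 = 1/357 - 48 = -17135/357 ≈ -47.997)
1/f(-68) + y = 1/(-31/(-68)) - 17135/357 = 1/(-31*(-1/68)) - 17135/357 = 1/(31/68) - 17135/357 = 68/31 - 17135/357 = -506909/11067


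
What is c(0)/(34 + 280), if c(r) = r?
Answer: 0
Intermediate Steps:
c(0)/(34 + 280) = 0/(34 + 280) = 0/314 = 0*(1/314) = 0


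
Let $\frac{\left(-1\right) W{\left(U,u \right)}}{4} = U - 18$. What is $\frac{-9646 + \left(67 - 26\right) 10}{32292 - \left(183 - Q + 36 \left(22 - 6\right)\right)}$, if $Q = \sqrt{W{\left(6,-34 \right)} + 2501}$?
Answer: $- \frac{72809697}{248581885} + \frac{2309 \sqrt{2549}}{248581885} \approx -0.29243$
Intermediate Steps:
$W{\left(U,u \right)} = 72 - 4 U$ ($W{\left(U,u \right)} = - 4 \left(U - 18\right) = - 4 \left(-18 + U\right) = 72 - 4 U$)
$Q = \sqrt{2549}$ ($Q = \sqrt{\left(72 - 24\right) + 2501} = \sqrt{48 + 2501} = \sqrt{2549} \approx 50.488$)
$\frac{-9646 + \left(67 - 26\right) 10}{32292 - \left(183 - Q + 36 \left(22 - 6\right)\right)} = \frac{-9646 + \left(67 - 26\right) 10}{32292 - \left(183 - \sqrt{2549} + 36 \left(22 - 6\right)\right)} = \frac{-9646 + 41 \cdot 10}{32292 + \left(\left(\left(-36\right) 16 - 183\right) + \sqrt{2549}\right)} = \frac{-9646 + 410}{32292 + \left(\left(-576 - 183\right) + \sqrt{2549}\right)} = - \frac{9236}{32292 - \left(759 - \sqrt{2549}\right)} = - \frac{9236}{31533 + \sqrt{2549}}$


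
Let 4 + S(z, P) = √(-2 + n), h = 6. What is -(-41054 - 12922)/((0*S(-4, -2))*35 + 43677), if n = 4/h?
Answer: 17992/14559 ≈ 1.2358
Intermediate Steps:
n = ⅔ (n = 4/6 = 4*(⅙) = ⅔ ≈ 0.66667)
S(z, P) = -4 + 2*I*√3/3 (S(z, P) = -4 + √(-2 + ⅔) = -4 + √(-4/3) = -4 + 2*I*√3/3)
-(-41054 - 12922)/((0*S(-4, -2))*35 + 43677) = -(-41054 - 12922)/((0*(-4 + 2*I*√3/3))*35 + 43677) = -(-53976)/(0*35 + 43677) = -(-53976)/(0 + 43677) = -(-53976)/43677 = -1*(-17992/14559) = 17992/14559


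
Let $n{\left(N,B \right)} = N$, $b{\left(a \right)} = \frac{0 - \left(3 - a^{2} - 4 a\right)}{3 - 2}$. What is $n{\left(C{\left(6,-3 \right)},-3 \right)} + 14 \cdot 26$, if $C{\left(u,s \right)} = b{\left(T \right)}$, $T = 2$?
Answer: $373$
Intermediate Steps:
$b{\left(a \right)} = -3 + a^{2} + 4 a$ ($b{\left(a \right)} = \frac{0 + \left(-3 + a^{2} + 4 a\right)}{1} = \left(-3 + a^{2} + 4 a\right) 1 = -3 + a^{2} + 4 a$)
$C{\left(u,s \right)} = 9$ ($C{\left(u,s \right)} = -3 + 2^{2} + 4 \cdot 2 = -3 + 4 + 8 = 9$)
$n{\left(C{\left(6,-3 \right)},-3 \right)} + 14 \cdot 26 = 9 + 14 \cdot 26 = 9 + 364 = 373$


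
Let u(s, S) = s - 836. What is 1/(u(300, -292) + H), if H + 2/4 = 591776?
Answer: 2/1182479 ≈ 1.6914e-6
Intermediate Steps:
u(s, S) = -836 + s
H = 1183551/2 (H = -½ + 591776 = 1183551/2 ≈ 5.9178e+5)
1/(u(300, -292) + H) = 1/((-836 + 300) + 1183551/2) = 1/(-536 + 1183551/2) = 1/(1182479/2) = 2/1182479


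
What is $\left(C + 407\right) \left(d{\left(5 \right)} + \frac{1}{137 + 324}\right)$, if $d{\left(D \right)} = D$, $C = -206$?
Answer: $\frac{463506}{461} \approx 1005.4$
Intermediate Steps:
$\left(C + 407\right) \left(d{\left(5 \right)} + \frac{1}{137 + 324}\right) = \left(-206 + 407\right) \left(5 + \frac{1}{137 + 324}\right) = 201 \left(5 + \frac{1}{461}\right) = 201 \cdot \frac{2306}{461} = \frac{463506}{461}$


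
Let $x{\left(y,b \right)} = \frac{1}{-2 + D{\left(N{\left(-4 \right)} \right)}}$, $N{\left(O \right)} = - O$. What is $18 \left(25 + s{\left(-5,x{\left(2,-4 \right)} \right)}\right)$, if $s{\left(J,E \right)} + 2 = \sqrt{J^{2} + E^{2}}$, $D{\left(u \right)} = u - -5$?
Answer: $414 + \frac{18 \sqrt{1226}}{7} \approx 504.04$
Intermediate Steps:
$D{\left(u \right)} = 5 + u$ ($D{\left(u \right)} = u + 5 = 5 + u$)
$x{\left(y,b \right)} = \frac{1}{7}$ ($x{\left(y,b \right)} = \frac{1}{-2 + \left(5 - -4\right)} = \frac{1}{-2 + \left(5 + 4\right)} = \frac{1}{-2 + 9} = \frac{1}{7}$)
$s{\left(J,E \right)} = -2 + \sqrt{E^{2} + J^{2}}$ ($s{\left(J,E \right)} = -2 + \sqrt{J^{2} + E^{2}} = -2 + \sqrt{E^{2} + J^{2}}$)
$18 \left(25 + s{\left(-5,x{\left(2,-4 \right)} \right)}\right) = 18 \left(25 - \left(2 - \sqrt{\left(\frac{1}{7}\right)^{2} + \left(-5\right)^{2}}\right)\right) = 18 \left(25 - \left(2 - \sqrt{\frac{1}{49} + 25}\right)\right) = 18 \left(25 - \left(2 - \sqrt{\frac{1226}{49}}\right)\right) = 18 \left(25 - \left(2 - \frac{\sqrt{1226}}{7}\right)\right) = 18 \left(23 + \frac{\sqrt{1226}}{7}\right) = 414 + \frac{18 \sqrt{1226}}{7}$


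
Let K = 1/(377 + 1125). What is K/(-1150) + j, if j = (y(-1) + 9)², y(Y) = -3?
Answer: 62182799/1727300 ≈ 36.000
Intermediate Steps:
K = 1/1502 ≈ 0.00066578
j = 36 (j = (-3 + 9)² = 6² = 36)
K/(-1150) + j = (1/1502)/(-1150) + 36 = (1/1502)*(-1/1150) + 36 = -1/1727300 + 36 = 62182799/1727300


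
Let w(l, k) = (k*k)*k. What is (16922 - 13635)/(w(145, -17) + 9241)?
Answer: 3287/4328 ≈ 0.75947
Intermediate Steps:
w(l, k) = k**3 (w(l, k) = k**2*k = k**3)
(16922 - 13635)/(w(145, -17) + 9241) = (16922 - 13635)/((-17)**3 + 9241) = 3287/(-4913 + 9241) = 3287/4328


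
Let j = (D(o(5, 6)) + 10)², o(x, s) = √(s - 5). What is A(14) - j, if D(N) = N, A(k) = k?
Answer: -107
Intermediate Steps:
o(x, s) = √(-5 + s)
j = 121 (j = (√(-5 + 6) + 10)² = (√1 + 10)² = (1 + 10)² = 11² = 121)
A(14) - j = 14 - 1*121 = 14 - 121 = -107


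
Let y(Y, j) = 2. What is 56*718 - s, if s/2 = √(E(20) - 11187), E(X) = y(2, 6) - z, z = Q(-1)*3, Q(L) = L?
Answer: 40208 - 2*I*√11182 ≈ 40208.0 - 211.49*I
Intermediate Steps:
z = -3 (z = -1*3 = -3)
E(X) = 5 (E(X) = 2 - 1*(-3) = 2 + 3 = 5)
s = 2*I*√11182 (s = 2*√(5 - 11187) = 2*√(-11182) = 2*(I*√11182) = 2*I*√11182 ≈ 211.49*I)
56*718 - s = 56*718 - 2*I*√11182 = 40208 - 2*I*√11182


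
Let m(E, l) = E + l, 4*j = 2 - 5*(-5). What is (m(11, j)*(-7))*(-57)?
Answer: 28329/4 ≈ 7082.3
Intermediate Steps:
j = 27/4 (j = (2 - 5*(-5))/4 = (2 - 1*(-25))/4 = (2 + 25)/4 = (1/4)*27 = 27/4 ≈ 6.7500)
(m(11, j)*(-7))*(-57) = ((11 + 27/4)*(-7))*(-57) = ((71/4)*(-7))*(-57) = -497/4*(-57) = 28329/4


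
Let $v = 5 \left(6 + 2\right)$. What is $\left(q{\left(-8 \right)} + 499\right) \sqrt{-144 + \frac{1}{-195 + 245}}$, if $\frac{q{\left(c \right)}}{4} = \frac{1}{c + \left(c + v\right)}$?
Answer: $\frac{599 i \sqrt{14398}}{12} \approx 5989.6 i$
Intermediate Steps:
$v = 40$ ($v = 5 \cdot 8 = 40$)
$q{\left(c \right)} = \frac{4}{40 + 2 c}$ ($q{\left(c \right)} = \frac{4}{c + \left(c + 40\right)} = \frac{4}{c + \left(40 + c\right)} = \frac{4}{40 + 2 c}$)
$\left(q{\left(-8 \right)} + 499\right) \sqrt{-144 + \frac{1}{-195 + 245}} = \left(\frac{2}{20 - 8} + 499\right) \sqrt{-144 + \frac{1}{-195 + 245}} = \left(\frac{2}{12} + 499\right) \sqrt{-144 + \frac{1}{50}} = \left(2 \cdot \frac{1}{12} + 499\right) \sqrt{-144 + \frac{1}{50}} = \left(\frac{1}{6} + 499\right) \sqrt{- \frac{7199}{50}} = \frac{2995 \frac{i \sqrt{14398}}{10}}{6} = \frac{599 i \sqrt{14398}}{12}$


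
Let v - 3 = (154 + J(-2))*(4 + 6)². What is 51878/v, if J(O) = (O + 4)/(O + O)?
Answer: 51878/15353 ≈ 3.3790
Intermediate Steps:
J(O) = (4 + O)/(2*O) (J(O) = (4 + O)/((2*O)) = (4 + O)*(1/(2*O)) = (4 + O)/(2*O))
v = 15353 (v = 3 + (154 + (½)*(4 - 2)/(-2))*(4 + 6)² = 3 + (154 + (½)*(-½)*2)*10² = 3 + (154 - ½)*100 = 3 + (307/2)*100 = 3 + 15350 = 15353)
51878/v = 51878/15353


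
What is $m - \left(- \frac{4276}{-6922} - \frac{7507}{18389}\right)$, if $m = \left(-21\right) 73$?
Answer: $- \frac{97580090312}{63644329} \approx -1533.2$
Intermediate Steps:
$m = -1533$
$m - \left(- \frac{4276}{-6922} - \frac{7507}{18389}\right) = -1533 - \left(- \frac{4276}{-6922} - \frac{7507}{18389}\right) = -1533 - \left(\left(-4276\right) \left(- \frac{1}{6922}\right) - \frac{7507}{18389}\right) = -1533 - \left(\frac{2138}{3461} - \frac{7507}{18389}\right) = -1533 - \frac{13333955}{63644329} = - \frac{97580090312}{63644329}$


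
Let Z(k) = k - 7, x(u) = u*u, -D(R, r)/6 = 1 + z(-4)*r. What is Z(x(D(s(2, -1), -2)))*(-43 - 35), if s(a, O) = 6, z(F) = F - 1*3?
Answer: -631254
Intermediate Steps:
z(F) = -3 + F (z(F) = F - 3 = -3 + F)
D(R, r) = -6 + 42*r (D(R, r) = -6*(1 + (-3 - 4)*r) = -6*(1 - 7*r) = -6 + 42*r)
x(u) = u²
Z(k) = -7 + k
Z(x(D(s(2, -1), -2)))*(-43 - 35) = (-7 + (-6 + 42*(-2))²)*(-43 - 35) = (-7 + (-6 - 84)²)*(-78) = (-7 + (-90)²)*(-78) = (-7 + 8100)*(-78) = 8093*(-78) = -631254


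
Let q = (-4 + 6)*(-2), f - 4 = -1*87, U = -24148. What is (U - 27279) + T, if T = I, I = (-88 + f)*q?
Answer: -50743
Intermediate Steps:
f = -83 (f = 4 - 1*87 = 4 - 87 = -83)
q = -4 (q = 2*(-2) = -4)
I = 684 (I = (-88 - 83)*(-4) = -171*(-4) = 684)
T = 684
(U - 27279) + T = (-24148 - 27279) + 684 = -51427 + 684 = -50743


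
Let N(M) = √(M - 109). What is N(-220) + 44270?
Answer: 44270 + I*√329 ≈ 44270.0 + 18.138*I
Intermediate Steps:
N(M) = √(-109 + M)
N(-220) + 44270 = √(-109 - 220) + 44270 = √(-329) + 44270 = I*√329 + 44270 = 44270 + I*√329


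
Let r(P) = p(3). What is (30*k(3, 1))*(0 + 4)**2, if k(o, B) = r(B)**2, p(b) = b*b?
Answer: 38880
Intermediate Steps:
p(b) = b**2
r(P) = 9 (r(P) = 3**2 = 9)
k(o, B) = 81 (k(o, B) = 9**2 = 81)
(30*k(3, 1))*(0 + 4)**2 = (30*81)*(0 + 4)**2 = 2430*4**2 = 2430*16 = 38880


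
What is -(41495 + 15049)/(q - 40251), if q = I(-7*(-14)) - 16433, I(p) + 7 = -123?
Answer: 9424/9469 ≈ 0.99525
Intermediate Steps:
I(p) = -130 (I(p) = -7 - 123 = -130)
q = -16563 (q = -130 - 16433 = -16563)
-(41495 + 15049)/(q - 40251) = -(41495 + 15049)/(-16563 - 40251) = -56544/(-56814) = -56544*(-1)/56814 = -1*(-9424/9469) = 9424/9469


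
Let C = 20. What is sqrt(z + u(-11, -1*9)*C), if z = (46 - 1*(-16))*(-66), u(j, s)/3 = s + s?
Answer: 2*I*sqrt(1293) ≈ 71.917*I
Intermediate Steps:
u(j, s) = 6*s (u(j, s) = 3*(s + s) = 3*(2*s) = 6*s)
z = -4092 (z = (46 + 16)*(-66) = 62*(-66) = -4092)
sqrt(z + u(-11, -1*9)*C) = sqrt(-4092 + (6*(-1*9))*20) = sqrt(-4092 + (6*(-9))*20) = sqrt(-4092 - 54*20) = sqrt(-4092 - 1080) = sqrt(-5172) = 2*I*sqrt(1293)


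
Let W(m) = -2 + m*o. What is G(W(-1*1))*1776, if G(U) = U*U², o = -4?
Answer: 14208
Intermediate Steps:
W(m) = -2 - 4*m (W(m) = -2 + m*(-4) = -2 - 4*m)
G(U) = U³
G(W(-1*1))*1776 = (-2 - (-4))³*1776 = (-2 - 4*(-1))³*1776 = (-2 + 4)³*1776 = 2³*1776 = 8*1776 = 14208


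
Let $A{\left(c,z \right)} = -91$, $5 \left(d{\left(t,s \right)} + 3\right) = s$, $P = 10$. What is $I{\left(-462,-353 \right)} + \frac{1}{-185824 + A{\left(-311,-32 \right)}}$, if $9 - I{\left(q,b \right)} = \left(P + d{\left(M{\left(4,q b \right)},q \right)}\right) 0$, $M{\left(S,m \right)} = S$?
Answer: $\frac{1673234}{185915} \approx 9.0$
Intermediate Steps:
$d{\left(t,s \right)} = -3 + \frac{s}{5}$
$I{\left(q,b \right)} = 9$ ($I{\left(q,b \right)} = 9 - \left(10 + \left(-3 + \frac{q}{5}\right)\right) 0 = 9 - \left(7 + \frac{q}{5}\right) 0 = 9 - 0 = 9 + 0 = 9$)
$I{\left(-462,-353 \right)} + \frac{1}{-185824 + A{\left(-311,-32 \right)}} = 9 + \frac{1}{-185824 - 91} = 9 + \frac{1}{-185915} = 9 - \frac{1}{185915} = \frac{1673234}{185915}$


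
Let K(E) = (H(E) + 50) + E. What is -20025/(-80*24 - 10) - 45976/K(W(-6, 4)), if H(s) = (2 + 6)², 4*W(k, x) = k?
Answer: -34592347/86850 ≈ -398.30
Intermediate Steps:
W(k, x) = k/4
H(s) = 64 (H(s) = 8² = 64)
K(E) = 114 + E (K(E) = (64 + 50) + E = 114 + E)
-20025/(-80*24 - 10) - 45976/K(W(-6, 4)) = -20025/(-80*24 - 10) - 45976/(114 + (¼)*(-6)) = -20025/(-1920 - 10) - 45976/(114 - 3/2) = -20025/(-1930) - 45976/225/2 = -20025*(-1/1930) - 45976*2/225 = 4005/386 - 91952/225 = -34592347/86850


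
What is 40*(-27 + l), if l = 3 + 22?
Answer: -80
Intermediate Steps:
l = 25
40*(-27 + l) = 40*(-27 + 25) = 40*(-2) = -80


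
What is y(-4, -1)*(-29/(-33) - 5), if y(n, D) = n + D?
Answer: 680/33 ≈ 20.606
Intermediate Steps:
y(n, D) = D + n
y(-4, -1)*(-29/(-33) - 5) = (-1 - 4)*(-29/(-33) - 5) = -5*(-29*(-1/33) - 5) = -5*(29/33 - 5) = -5*(-136/33) = 680/33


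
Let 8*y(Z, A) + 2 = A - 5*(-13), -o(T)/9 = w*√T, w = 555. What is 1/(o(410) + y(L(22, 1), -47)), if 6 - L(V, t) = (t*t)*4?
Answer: -1/5114755123 - 4995*√410/10229510246 ≈ -9.8874e-6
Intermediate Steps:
L(V, t) = 6 - 4*t² (L(V, t) = 6 - t*t*4 = 6 - t²*4 = 6 - 4*t²)
o(T) = -4995*√T
y(Z, A) = 63/8 + A/8 (y(Z, A) = -¼ + (A - 5*(-13))/8 = -¼ + (A + 65)/8 = -¼ + (65 + A)/8 = -¼ + (65/8 + A/8) = 63/8 + A/8)
1/(o(410) + y(L(22, 1), -47)) = 1/(-4995*√410 + (63/8 + (⅛)*(-47))) = 1/(-4995*√410 + (63/8 - 47/8)) = 1/(-4995*√410 + 2) = 1/(2 - 4995*√410)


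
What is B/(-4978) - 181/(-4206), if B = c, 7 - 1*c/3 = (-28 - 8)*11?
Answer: -1046009/5234367 ≈ -0.19983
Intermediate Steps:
c = 1209 (c = 21 - 3*(-28 - 8)*11 = 21 - (-108)*11 = 21 - 3*(-396) = 21 + 1188 = 1209)
B = 1209
B/(-4978) - 181/(-4206) = 1209/(-4978) - 181/(-4206) = 1209*(-1/4978) - 181*(-1/4206) = -1209/4978 + 181/4206 = -1046009/5234367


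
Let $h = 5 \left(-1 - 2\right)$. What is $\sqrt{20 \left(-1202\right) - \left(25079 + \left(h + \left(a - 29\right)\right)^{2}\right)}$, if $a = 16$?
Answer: $i \sqrt{49903} \approx 223.39 i$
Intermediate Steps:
$h = -15$ ($h = 5 \left(-3\right) = -15$)
$\sqrt{20 \left(-1202\right) - \left(25079 + \left(h + \left(a - 29\right)\right)^{2}\right)} = \sqrt{20 \left(-1202\right) - \left(25079 + \left(-15 + \left(16 - 29\right)\right)^{2}\right)} = \sqrt{-24040 - \left(25079 + \left(-15 - 13\right)^{2}\right)} = \sqrt{-24040 - 25863} = \sqrt{-49903} = i \sqrt{49903}$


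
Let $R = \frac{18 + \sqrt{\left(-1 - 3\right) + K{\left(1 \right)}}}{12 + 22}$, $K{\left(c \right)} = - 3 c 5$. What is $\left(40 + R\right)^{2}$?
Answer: $\frac{\left(1378 + i \sqrt{19}\right)^{2}}{1156} \approx 1642.6 + 10.392 i$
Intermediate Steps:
$K{\left(c \right)} = - 15 c$
$R = \frac{9}{17} + \frac{i \sqrt{19}}{34}$ ($R = \frac{18 + \sqrt{\left(-1 - 3\right) - 15}}{12 + 22} = \frac{18 + \sqrt{-4 - 15}}{34} = \left(18 + \sqrt{-19}\right) \frac{1}{34} = \left(18 + i \sqrt{19}\right) \frac{1}{34} = \frac{9}{17} + \frac{i \sqrt{19}}{34} \approx 0.52941 + 0.1282 i$)
$\left(40 + R\right)^{2} = \left(40 + \left(\frac{9}{17} + \frac{i \sqrt{19}}{34}\right)\right)^{2} = \left(\frac{689}{17} + \frac{i \sqrt{19}}{34}\right)^{2}$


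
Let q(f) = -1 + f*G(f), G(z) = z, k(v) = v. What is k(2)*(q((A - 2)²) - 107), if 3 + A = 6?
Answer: -214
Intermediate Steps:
A = 3 (A = -3 + 6 = 3)
q(f) = -1 + f² (q(f) = -1 + f*f = -1 + f²)
k(2)*(q((A - 2)²) - 107) = 2*((-1 + ((3 - 2)²)²) - 107) = 2*((-1 + (1²)²) - 107) = 2*((-1 + 1²) - 107) = 2*((-1 + 1) - 107) = 2*(0 - 107) = 2*(-107) = -214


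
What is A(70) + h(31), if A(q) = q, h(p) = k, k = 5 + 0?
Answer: 75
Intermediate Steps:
k = 5
h(p) = 5
A(70) + h(31) = 70 + 5 = 75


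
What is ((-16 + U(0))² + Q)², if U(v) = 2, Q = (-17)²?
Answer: 235225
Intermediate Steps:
Q = 289
((-16 + U(0))² + Q)² = ((-16 + 2)² + 289)² = ((-14)² + 289)² = (196 + 289)² = 485² = 235225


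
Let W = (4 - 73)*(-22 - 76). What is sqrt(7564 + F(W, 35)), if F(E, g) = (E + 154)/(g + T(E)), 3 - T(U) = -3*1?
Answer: 4*sqrt(812415)/41 ≈ 87.936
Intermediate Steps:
T(U) = 6 (T(U) = 3 - (-3) = 3 - 1*(-3) = 3 + 3 = 6)
W = 6762 (W = -69*(-98) = 6762)
F(E, g) = (154 + E)/(6 + g) (F(E, g) = (E + 154)/(g + 6) = (154 + E)/(6 + g))
sqrt(7564 + F(W, 35)) = sqrt(7564 + (154 + 6762)/(6 + 35)) = sqrt(7564 + 6916/41) = sqrt(317040/41) = 4*sqrt(812415)/41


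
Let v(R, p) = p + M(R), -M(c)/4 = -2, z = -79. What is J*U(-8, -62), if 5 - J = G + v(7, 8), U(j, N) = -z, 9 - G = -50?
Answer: -5530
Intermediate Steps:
G = 59 (G = 9 - 1*(-50) = 9 + 50 = 59)
M(c) = 8 (M(c) = -4*(-2) = 8)
U(j, N) = 79 (U(j, N) = -1*(-79) = 79)
v(R, p) = 8 + p (v(R, p) = p + 8 = 8 + p)
J = -70 (J = 5 - (59 + (8 + 8)) = 5 - (59 + 16) = 5 - 1*75 = 5 - 75 = -70)
J*U(-8, -62) = -70*79 = -5530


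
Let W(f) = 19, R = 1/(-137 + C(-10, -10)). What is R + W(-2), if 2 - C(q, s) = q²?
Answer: 4464/235 ≈ 18.996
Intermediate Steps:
C(q, s) = 2 - q²
R = -1/235 (R = 1/(-137 + (2 - 1*(-10)²)) = 1/(-137 + (2 - 1*100)) = 1/(-137 + (2 - 100)) = 1/(-137 - 98) = 1/(-235) = -1/235 ≈ -0.0042553)
R + W(-2) = -1/235 + 19 = 4464/235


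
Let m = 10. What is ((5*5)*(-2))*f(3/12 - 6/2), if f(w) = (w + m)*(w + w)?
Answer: 7975/4 ≈ 1993.8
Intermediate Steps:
f(w) = 2*w*(10 + w) (f(w) = (w + 10)*(w + w) = (10 + w)*(2*w) = 2*w*(10 + w))
((5*5)*(-2))*f(3/12 - 6/2) = ((5*5)*(-2))*(2*(3/12 - 6/2)*(10 + (3/12 - 6/2))) = (25*(-2))*(2*(3*(1/12) - 6*½)*(10 + (3*(1/12) - 6*½))) = -100*(¼ - 3)*(10 + (¼ - 3)) = -100*(-11)*(10 - 11/4)/4 = -100*(-11)*29/(4*4) = -50*(-319/8) = 7975/4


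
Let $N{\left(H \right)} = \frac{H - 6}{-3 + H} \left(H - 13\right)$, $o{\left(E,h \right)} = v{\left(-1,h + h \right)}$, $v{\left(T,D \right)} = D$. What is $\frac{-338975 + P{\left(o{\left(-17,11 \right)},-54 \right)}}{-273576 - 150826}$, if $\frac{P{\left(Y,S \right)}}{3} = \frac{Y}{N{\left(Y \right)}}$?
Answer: $\frac{8135191}{10185648} \approx 0.79869$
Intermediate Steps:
$o{\left(E,h \right)} = 2 h$ ($o{\left(E,h \right)} = h + h = 2 h$)
$N{\left(H \right)} = \frac{\left(-13 + H\right) \left(-6 + H\right)}{-3 + H}$ ($N{\left(H \right)} = \frac{-6 + H}{-3 + H} \left(-13 + H\right) = \frac{\left(-13 + H\right) \left(-6 + H\right)}{-3 + H}$)
$P{\left(Y,S \right)} = \frac{3 Y \left(-3 + Y\right)}{78 + Y^{2} - 19 Y}$ ($P{\left(Y,S \right)} = 3 \frac{Y}{\frac{1}{-3 + Y} \left(78 + Y^{2} - 19 Y\right)} = 3 Y \frac{-3 + Y}{78 + Y^{2} - 19 Y} = 3 \frac{Y \left(-3 + Y\right)}{78 + Y^{2} - 19 Y} = \frac{3 Y \left(-3 + Y\right)}{78 + Y^{2} - 19 Y}$)
$\frac{-338975 + P{\left(o{\left(-17,11 \right)},-54 \right)}}{-273576 - 150826} = \frac{-338975 + \frac{3 \cdot 2 \cdot 11 \left(-3 + 2 \cdot 11\right)}{78 + \left(2 \cdot 11\right)^{2} - 19 \cdot 2 \cdot 11}}{-273576 - 150826} = \frac{-338975 + 3 \cdot 22 \frac{1}{78 + 22^{2} - 418} \left(-3 + 22\right)}{-424402} = \left(-338975 + 3 \cdot 22 \frac{1}{78 + 484 - 418} \cdot 19\right) \left(- \frac{1}{424402}\right) = \left(-338975 + 3 \cdot 22 \cdot \frac{1}{144} \cdot 19\right) \left(- \frac{1}{424402}\right) = \left(-338975 + \frac{209}{24}\right) \left(- \frac{1}{424402}\right) = \left(- \frac{8135191}{24}\right) \left(- \frac{1}{424402}\right) = \frac{8135191}{10185648}$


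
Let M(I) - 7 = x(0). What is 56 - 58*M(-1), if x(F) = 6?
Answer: -698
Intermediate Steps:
M(I) = 13 (M(I) = 7 + 6 = 13)
56 - 58*M(-1) = 56 - 58*13 = 56 - 754 = -698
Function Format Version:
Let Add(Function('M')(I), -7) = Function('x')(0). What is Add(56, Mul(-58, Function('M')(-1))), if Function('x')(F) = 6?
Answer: -698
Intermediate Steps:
Function('M')(I) = 13 (Function('M')(I) = Add(7, 6) = 13)
Add(56, Mul(-58, Function('M')(-1))) = Add(56, Mul(-58, 13)) = Add(56, -754) = -698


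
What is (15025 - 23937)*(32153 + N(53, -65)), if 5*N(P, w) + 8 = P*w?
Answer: -1401964544/5 ≈ -2.8039e+8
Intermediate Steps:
N(P, w) = -8/5 + P*w/5 (N(P, w) = -8/5 + (P*w)/5 = -8/5 + P*w/5)
(15025 - 23937)*(32153 + N(53, -65)) = (15025 - 23937)*(32153 + (-8/5 + (1/5)*53*(-65))) = -8912*(32153 + (-8/5 - 689)) = -8912*(32153 - 3453/5) = -8912*157312/5 = -1401964544/5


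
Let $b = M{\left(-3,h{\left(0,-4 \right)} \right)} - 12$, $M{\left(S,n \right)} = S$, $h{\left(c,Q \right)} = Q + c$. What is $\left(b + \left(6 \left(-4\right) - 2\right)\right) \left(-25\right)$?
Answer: $1025$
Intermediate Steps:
$b = -15$ ($b = -3 - 12 = -15$)
$\left(b + \left(6 \left(-4\right) - 2\right)\right) \left(-25\right) = \left(-15 + \left(6 \left(-4\right) - 2\right)\right) \left(-25\right) = \left(-15 - 26\right) \left(-25\right) = \left(-41\right) \left(-25\right) = 1025$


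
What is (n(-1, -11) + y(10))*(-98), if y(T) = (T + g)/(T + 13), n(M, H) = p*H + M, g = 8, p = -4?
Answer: -98686/23 ≈ -4290.7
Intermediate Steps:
n(M, H) = M - 4*H (n(M, H) = -4*H + M = M - 4*H)
y(T) = (8 + T)/(13 + T) (y(T) = (T + 8)/(T + 13) = (8 + T)/(13 + T))
(n(-1, -11) + y(10))*(-98) = ((-1 - 4*(-11)) + (8 + 10)/(13 + 10))*(-98) = ((-1 + 44) + 18/23)*(-98) = (43 + (1/23)*18)*(-98) = (43 + 18/23)*(-98) = (1007/23)*(-98) = -98686/23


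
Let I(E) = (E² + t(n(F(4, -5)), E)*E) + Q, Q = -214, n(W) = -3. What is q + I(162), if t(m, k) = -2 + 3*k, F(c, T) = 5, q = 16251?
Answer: 120689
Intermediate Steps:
I(E) = -214 + E² + E*(-2 + 3*E) (I(E) = (E² + (-2 + 3*E)*E) - 214 = (E² + E*(-2 + 3*E)) - 214 = -214 + E² + E*(-2 + 3*E))
q + I(162) = 16251 + (-214 - 2*162 + 4*162²) = 16251 + (-214 - 324 + 4*26244) = 16251 + (-214 - 324 + 104976) = 16251 + 104438 = 120689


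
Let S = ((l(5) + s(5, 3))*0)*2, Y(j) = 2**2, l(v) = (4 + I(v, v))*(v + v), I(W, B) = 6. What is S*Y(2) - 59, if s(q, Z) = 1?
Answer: -59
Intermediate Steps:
l(v) = 20*v (l(v) = (4 + 6)*(v + v) = 10*(2*v) = 20*v)
Y(j) = 4
S = 0 (S = ((20*5 + 1)*0)*2 = ((100 + 1)*0)*2 = (101*0)*2 = 0*2 = 0)
S*Y(2) - 59 = 0*4 - 59 = 0 - 59 = -59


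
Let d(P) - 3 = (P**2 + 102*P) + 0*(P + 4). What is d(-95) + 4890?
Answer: 4228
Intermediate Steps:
d(P) = 3 + P**2 + 102*P (d(P) = 3 + ((P**2 + 102*P) + 0*(P + 4)) = 3 + ((P**2 + 102*P) + 0*(4 + P)) = 3 + ((P**2 + 102*P) + 0) = 3 + (P**2 + 102*P) = 3 + P**2 + 102*P)
d(-95) + 4890 = (3 + (-95)**2 + 102*(-95)) + 4890 = (3 + 9025 - 9690) + 4890 = -662 + 4890 = 4228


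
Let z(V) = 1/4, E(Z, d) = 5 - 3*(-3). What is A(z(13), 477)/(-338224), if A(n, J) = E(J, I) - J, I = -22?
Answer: 463/338224 ≈ 0.0013689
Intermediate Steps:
E(Z, d) = 14 (E(Z, d) = 5 + 9 = 14)
z(V) = ¼
A(n, J) = 14 - J
A(z(13), 477)/(-338224) = (14 - 1*477)/(-338224) = (14 - 477)*(-1/338224) = -463*(-1/338224) = 463/338224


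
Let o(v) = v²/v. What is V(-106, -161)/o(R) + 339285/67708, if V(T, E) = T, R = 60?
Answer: 3295013/1015620 ≈ 3.2443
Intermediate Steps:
o(v) = v
V(-106, -161)/o(R) + 339285/67708 = -106/60 + 339285/67708 = -106*1/60 + 339285*(1/67708) = -53/30 + 339285/67708 = 3295013/1015620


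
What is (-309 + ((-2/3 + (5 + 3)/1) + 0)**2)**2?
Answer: 5276209/81 ≈ 65138.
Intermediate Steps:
(-309 + ((-2/3 + (5 + 3)/1) + 0)**2)**2 = (-309 + ((-2*1/3 + 8*1) + 0)**2)**2 = (-309 + ((-2/3 + 8) + 0)**2)**2 = (-309 + (22/3 + 0)**2)**2 = (-309 + (22/3)**2)**2 = (-309 + 484/9)**2 = (-2297/9)**2 = 5276209/81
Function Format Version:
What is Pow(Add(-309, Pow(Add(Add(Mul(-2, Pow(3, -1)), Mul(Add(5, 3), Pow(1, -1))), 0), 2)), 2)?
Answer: Rational(5276209, 81) ≈ 65138.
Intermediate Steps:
Pow(Add(-309, Pow(Add(Add(Mul(-2, Pow(3, -1)), Mul(Add(5, 3), Pow(1, -1))), 0), 2)), 2) = Pow(Add(-309, Pow(Add(Add(Mul(-2, Rational(1, 3)), Mul(8, 1)), 0), 2)), 2) = Pow(Add(-309, Pow(Add(Add(Rational(-2, 3), 8), 0), 2)), 2) = Pow(Add(-309, Pow(Add(Rational(22, 3), 0), 2)), 2) = Pow(Add(-309, Pow(Rational(22, 3), 2)), 2) = Pow(Add(-309, Rational(484, 9)), 2) = Pow(Rational(-2297, 9), 2) = Rational(5276209, 81)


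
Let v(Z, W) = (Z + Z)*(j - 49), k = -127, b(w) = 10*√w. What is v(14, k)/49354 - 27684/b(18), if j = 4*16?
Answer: 210/24677 - 2307*√2/5 ≈ -652.51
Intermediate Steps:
j = 64
v(Z, W) = 30*Z (v(Z, W) = (Z + Z)*(64 - 49) = (2*Z)*15 = 30*Z)
v(14, k)/49354 - 27684/b(18) = (30*14)/49354 - 27684*√2/60 = 420*(1/49354) - 27684*√2/60 = 210/24677 - 27684*√2/60 = 210/24677 - 2307*√2/5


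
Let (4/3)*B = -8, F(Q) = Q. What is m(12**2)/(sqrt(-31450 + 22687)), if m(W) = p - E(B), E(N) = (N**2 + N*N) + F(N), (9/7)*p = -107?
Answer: 1343*I*sqrt(8763)/78867 ≈ 1.5941*I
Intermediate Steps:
p = -749/9 (p = (7/9)*(-107) = -749/9 ≈ -83.222)
B = -6 (B = (3/4)*(-8) = -6)
E(N) = N + 2*N**2 (E(N) = (N**2 + N*N) + N = (N**2 + N**2) + N = 2*N**2 + N = N + 2*N**2)
m(W) = -1343/9 (m(W) = -749/9 - (-6)*(1 + 2*(-6)) = -749/9 - (-6)*(1 - 12) = -749/9 - (-6)*(-11) = -749/9 - 1*66 = -749/9 - 66 = -1343/9)
m(12**2)/(sqrt(-31450 + 22687)) = -1343/(9*sqrt(-31450 + 22687)) = -1343*(-I*sqrt(8763)/8763)/9 = -(-1343)*I*sqrt(8763)/78867 = 1343*I*sqrt(8763)/78867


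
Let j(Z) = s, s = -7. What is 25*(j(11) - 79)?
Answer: -2150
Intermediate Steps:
j(Z) = -7
25*(j(11) - 79) = 25*(-7 - 79) = 25*(-86) = -2150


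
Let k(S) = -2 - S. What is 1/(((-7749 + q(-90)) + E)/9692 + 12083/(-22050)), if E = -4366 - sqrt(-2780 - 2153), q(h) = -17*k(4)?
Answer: -10204454379492450/18240330520634987 + 589034328750*I*sqrt(4933)/18240330520634987 ≈ -0.55944 + 0.0022681*I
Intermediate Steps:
q(h) = 102 (q(h) = -17*(-2 - 1*4) = -17*(-2 - 4) = -17*(-6) = 102)
E = -4366 - I*sqrt(4933) (E = -4366 - sqrt(-4933) = -4366 - I*sqrt(4933) ≈ -4366.0 - 70.235*I)
1/(((-7749 + q(-90)) + E)/9692 + 12083/(-22050)) = 1/(((-7749 + 102) + (-4366 - I*sqrt(4933)))/9692 + 12083/(-22050)) = 1/((-7647 + (-4366 - I*sqrt(4933)))*(1/9692) + 12083*(-1/22050)) = 1/((-12013 - I*sqrt(4933))*(1/9692) - 12083/22050) = 1/((-12013/9692 - I*sqrt(4933)/9692) - 12083/22050) = 1/(-190997543/106854300 - I*sqrt(4933)/9692)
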